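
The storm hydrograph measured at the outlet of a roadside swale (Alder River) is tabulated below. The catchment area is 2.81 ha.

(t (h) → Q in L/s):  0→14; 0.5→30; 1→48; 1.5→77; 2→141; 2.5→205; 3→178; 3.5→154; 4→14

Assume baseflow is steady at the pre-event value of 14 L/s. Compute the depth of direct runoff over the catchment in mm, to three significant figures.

Direct runoff: 0.0, 16.0, 34.0, 63.0, 127.0, 191.0, 164.0, 140.0, 0.0 L/s; ΣQ_DR = 735.0 L/s.
V = ΣQ_DR · Δt = 735.0 × 1800 s = 1.323 × 10^6 L.
Over A = 2.81 ha, depth = V / A = 47.1 mm.

d ≈ 47.1 mm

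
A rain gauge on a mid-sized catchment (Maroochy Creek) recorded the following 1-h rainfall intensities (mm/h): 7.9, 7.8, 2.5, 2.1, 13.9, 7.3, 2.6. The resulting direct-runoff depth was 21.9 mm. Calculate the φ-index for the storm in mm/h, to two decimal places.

Only the 4 blocks with intensity above φ contribute runoff: 7.9, 7.8, 13.9, 7.3 mm/h.
Σ(I−φ)·Δt = d  ⇒  (7.9+7.8+13.9+7.3 − 4φ)·1 = 21.9
φ = (36.90 − 21.9/1) / 4 = 3.75 mm/h.

φ ≈ 3.75 mm/h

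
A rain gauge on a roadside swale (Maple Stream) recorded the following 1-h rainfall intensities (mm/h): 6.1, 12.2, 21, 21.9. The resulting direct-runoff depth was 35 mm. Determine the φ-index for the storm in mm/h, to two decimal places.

φ ≈ 6.70 mm/h

Only the 3 blocks with intensity above φ contribute runoff: 12.2, 21, 21.9 mm/h.
Σ(I−φ)·Δt = d  ⇒  (12.2+21+21.9 − 3φ)·1 = 35
φ = (55.10 − 35/1) / 3 = 6.70 mm/h.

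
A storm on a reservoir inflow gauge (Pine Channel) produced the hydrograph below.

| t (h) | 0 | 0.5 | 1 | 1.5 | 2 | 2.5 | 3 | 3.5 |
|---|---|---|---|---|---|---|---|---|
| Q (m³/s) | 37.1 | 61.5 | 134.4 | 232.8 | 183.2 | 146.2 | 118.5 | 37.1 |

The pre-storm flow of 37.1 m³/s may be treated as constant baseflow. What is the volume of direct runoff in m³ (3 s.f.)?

V ≈ 1.18 × 10^6 m³

Direct-runoff ordinates (Q − Q_b): 0.0, 24.4, 97.3, 195.7, 146.1, 109.1, 81.4, 0.0 m³/s.
ΣQ_DR = 654.0 m³/s.
With Δt = 0.5 h = 1800 s, V = ΣQ_DR · Δt = 654.0 × 1800 = 1.18 × 10^6 m³.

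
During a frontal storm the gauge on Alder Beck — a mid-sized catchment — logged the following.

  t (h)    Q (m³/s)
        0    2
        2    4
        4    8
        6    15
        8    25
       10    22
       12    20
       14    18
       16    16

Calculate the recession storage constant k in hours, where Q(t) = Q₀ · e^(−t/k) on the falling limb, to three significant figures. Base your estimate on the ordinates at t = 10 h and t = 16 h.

k ≈ 18.8 h

On the falling limb, Q drops from 22 to 16 m³/s between t = 10 h and t = 16 h (Δt = 6 h).
k = −Δt / ln(Q₂/Q₁) = −6 / ln(16/22) = 18.8 h.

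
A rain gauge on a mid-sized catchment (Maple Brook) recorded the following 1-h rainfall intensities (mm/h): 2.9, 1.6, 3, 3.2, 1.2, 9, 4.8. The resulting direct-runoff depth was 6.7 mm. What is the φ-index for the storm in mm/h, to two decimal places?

φ ≈ 3.55 mm/h

Only the 2 blocks with intensity above φ contribute runoff: 9, 4.8 mm/h.
Σ(I−φ)·Δt = d  ⇒  (9+4.8 − 2φ)·1 = 6.7
φ = (13.80 − 6.7/1) / 2 = 3.55 mm/h.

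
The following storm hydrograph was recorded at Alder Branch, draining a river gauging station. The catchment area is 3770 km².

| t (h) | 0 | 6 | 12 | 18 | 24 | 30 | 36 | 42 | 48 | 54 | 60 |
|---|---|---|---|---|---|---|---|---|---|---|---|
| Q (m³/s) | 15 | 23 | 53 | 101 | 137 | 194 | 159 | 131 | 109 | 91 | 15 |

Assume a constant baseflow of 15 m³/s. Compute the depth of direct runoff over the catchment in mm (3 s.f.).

d ≈ 4.94 mm

Direct runoff: 0.0, 8.0, 38.0, 86.0, 122.0, 179.0, 144.0, 116.0, 94.0, 76.0, 0.0 m³/s; ΣQ_DR = 863.0 m³/s.
V = ΣQ_DR · Δt = 863.0 × 21600 s = 1.864 × 10^7 m³.
Over A = 3770 km², depth = V / A = 4.94 mm.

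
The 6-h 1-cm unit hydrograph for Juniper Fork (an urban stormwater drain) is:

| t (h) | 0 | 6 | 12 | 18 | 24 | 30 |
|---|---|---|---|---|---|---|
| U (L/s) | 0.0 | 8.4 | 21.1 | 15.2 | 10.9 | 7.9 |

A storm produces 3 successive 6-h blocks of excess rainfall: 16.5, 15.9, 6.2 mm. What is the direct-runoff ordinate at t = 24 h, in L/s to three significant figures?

By discrete convolution, Q_j = Σ (P_i / 10 mm) · U_{j−i}.
At t = 24 h (j=4): Q = (16.5/10)·10.9 + (15.9/10)·15.2 + (6.2/10)·21.1 = 55.2 L/s.

Q ≈ 55.2 L/s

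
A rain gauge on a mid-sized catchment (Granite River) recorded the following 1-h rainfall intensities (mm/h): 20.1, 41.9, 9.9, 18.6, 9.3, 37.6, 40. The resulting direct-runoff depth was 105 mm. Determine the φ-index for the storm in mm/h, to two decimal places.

Only the 5 blocks with intensity above φ contribute runoff: 20.1, 41.9, 18.6, 37.6, 40 mm/h.
Σ(I−φ)·Δt = d  ⇒  (20.1+41.9+18.6+37.6+40 − 5φ)·1 = 105
φ = (158.2 − 105/1) / 5 = 10.64 mm/h.

φ ≈ 10.64 mm/h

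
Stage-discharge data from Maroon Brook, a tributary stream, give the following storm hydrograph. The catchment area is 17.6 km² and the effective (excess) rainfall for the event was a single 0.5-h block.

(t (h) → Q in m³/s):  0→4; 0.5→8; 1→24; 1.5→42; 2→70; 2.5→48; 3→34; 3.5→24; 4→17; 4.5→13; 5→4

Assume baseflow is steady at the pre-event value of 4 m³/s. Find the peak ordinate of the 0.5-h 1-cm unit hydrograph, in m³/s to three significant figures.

Direct runoff: 0.0, 4.0, 20.0, 38.0, 66.0, 44.0, 30.0, 20.0, 13.0, 9.0, 0.0 m³/s; ΣQ_DR = 244.0 m³/s, peak = 66.0 m³/s.
Runoff depth d = ΣQ_DR·Δt / A = 244.0 × 1800 / (17.6 km²) = 24.95 mm.
The 1-cm UH is the DRH scaled by (10 mm)/d, so U_p = 66.0 × 10/24.95 = 26.4 m³/s.

U_p ≈ 26.4 m³/s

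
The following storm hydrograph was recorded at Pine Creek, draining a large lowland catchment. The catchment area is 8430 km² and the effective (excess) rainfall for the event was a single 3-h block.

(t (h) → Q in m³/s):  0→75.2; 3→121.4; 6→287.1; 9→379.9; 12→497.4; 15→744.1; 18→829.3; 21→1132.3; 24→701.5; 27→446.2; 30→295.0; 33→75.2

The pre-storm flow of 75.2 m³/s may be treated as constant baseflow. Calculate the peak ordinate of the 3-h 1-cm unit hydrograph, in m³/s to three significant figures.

Direct runoff: 0.0, 46.2, 211.9, 304.7, 422.2, 668.9, 754.1, 1057.1, 626.3, 371.0, 219.8, 0.0 m³/s; ΣQ_DR = 4682 m³/s, peak = 1057.1 m³/s.
Runoff depth d = ΣQ_DR·Δt / A = 4682 × 10800 / (8430 km²) = 5.999 mm.
The 1-cm UH is the DRH scaled by (10 mm)/d, so U_p = 1057.1 × 10/5.999 = 1760 m³/s.

U_p ≈ 1760 m³/s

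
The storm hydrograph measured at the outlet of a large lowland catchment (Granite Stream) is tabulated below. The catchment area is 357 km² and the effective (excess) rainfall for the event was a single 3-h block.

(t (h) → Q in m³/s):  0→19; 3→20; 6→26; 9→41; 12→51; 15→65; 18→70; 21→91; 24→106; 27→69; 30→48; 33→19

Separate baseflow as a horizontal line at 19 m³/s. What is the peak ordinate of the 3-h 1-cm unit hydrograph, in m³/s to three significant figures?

Direct runoff: 0.0, 1.0, 7.0, 22.0, 32.0, 46.0, 51.0, 72.0, 87.0, 50.0, 29.0, 0.0 m³/s; ΣQ_DR = 397.0 m³/s, peak = 87.0 m³/s.
Runoff depth d = ΣQ_DR·Δt / A = 397.0 × 10800 / (357 km²) = 12.01 mm.
The 1-cm UH is the DRH scaled by (10 mm)/d, so U_p = 87.0 × 10/12.01 = 72.4 m³/s.

U_p ≈ 72.4 m³/s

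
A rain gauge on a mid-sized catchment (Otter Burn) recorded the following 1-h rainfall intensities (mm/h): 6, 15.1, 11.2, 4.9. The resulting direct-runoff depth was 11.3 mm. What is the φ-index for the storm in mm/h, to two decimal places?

Only the 2 blocks with intensity above φ contribute runoff: 15.1, 11.2 mm/h.
Σ(I−φ)·Δt = d  ⇒  (15.1+11.2 − 2φ)·1 = 11.3
φ = (26.30 − 11.3/1) / 2 = 7.50 mm/h.

φ ≈ 7.50 mm/h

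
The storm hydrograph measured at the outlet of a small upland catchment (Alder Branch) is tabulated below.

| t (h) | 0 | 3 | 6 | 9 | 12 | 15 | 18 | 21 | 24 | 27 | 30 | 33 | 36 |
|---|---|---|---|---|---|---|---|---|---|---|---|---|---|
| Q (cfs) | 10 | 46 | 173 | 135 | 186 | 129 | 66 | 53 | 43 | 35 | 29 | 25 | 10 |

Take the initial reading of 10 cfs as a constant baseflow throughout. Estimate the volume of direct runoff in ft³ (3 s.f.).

V ≈ 8.75 × 10^6 ft³

Direct-runoff ordinates (Q − Q_b): 0.0, 36.0, 163.0, 125.0, 176.0, 119.0, 56.0, 43.0, 33.0, 25.0, 19.0, 15.0, 0.0 cfs.
ΣQ_DR = 810.0 cfs.
With Δt = 3 h = 10800 s, V = ΣQ_DR · Δt = 810.0 × 10800 = 8.75 × 10^6 ft³.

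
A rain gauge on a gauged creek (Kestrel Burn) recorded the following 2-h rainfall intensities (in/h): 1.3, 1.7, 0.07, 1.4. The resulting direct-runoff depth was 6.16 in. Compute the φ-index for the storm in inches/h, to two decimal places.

φ ≈ 0.44 in/h

Only the 3 blocks with intensity above φ contribute runoff: 1.3, 1.7, 1.4 in/h.
Σ(I−φ)·Δt = d  ⇒  (1.3+1.7+1.4 − 3φ)·2 = 6.16
φ = (4.400 − 6.16/2) / 3 = 0.44 in/h.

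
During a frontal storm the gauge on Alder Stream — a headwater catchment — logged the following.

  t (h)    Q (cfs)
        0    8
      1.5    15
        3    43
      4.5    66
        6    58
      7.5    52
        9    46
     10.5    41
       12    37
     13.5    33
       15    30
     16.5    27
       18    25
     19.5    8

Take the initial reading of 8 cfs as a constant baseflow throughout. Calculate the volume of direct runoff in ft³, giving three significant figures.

Direct-runoff ordinates (Q − Q_b): 0.0, 7.0, 35.0, 58.0, 50.0, 44.0, 38.0, 33.0, 29.0, 25.0, 22.0, 19.0, 17.0, 0.0 cfs.
ΣQ_DR = 377.0 cfs.
With Δt = 1.5 h = 5400 s, V = ΣQ_DR · Δt = 377.0 × 5400 = 2.04 × 10^6 ft³.

V ≈ 2.04 × 10^6 ft³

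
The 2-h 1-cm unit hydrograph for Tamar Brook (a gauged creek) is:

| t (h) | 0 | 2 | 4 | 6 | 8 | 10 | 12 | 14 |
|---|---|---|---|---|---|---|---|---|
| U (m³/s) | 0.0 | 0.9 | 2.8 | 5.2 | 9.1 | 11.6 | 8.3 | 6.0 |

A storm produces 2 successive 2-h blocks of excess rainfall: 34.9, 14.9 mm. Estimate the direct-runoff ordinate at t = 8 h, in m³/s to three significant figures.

Q ≈ 39.5 m³/s

By discrete convolution, Q_j = Σ (P_i / 10 mm) · U_{j−i}.
At t = 8 h (j=4): Q = (34.9/10)·9.1 + (14.9/10)·5.2 = 39.5 m³/s.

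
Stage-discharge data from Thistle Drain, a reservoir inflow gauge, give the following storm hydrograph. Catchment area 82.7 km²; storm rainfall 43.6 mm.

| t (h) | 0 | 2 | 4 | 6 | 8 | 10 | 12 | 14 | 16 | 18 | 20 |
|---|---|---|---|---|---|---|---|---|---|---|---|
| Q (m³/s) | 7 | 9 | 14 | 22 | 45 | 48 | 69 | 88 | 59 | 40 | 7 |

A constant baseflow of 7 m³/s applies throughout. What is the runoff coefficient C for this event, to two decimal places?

ΣQ_DR = 331.0 m³/s; V = ΣQ_DR·Δt = 2.383 × 10^6 m³.
Runoff depth d = V / A = 28.82 mm.
C = d / P = 28.82 / 43.6 = 0.66.

C ≈ 0.66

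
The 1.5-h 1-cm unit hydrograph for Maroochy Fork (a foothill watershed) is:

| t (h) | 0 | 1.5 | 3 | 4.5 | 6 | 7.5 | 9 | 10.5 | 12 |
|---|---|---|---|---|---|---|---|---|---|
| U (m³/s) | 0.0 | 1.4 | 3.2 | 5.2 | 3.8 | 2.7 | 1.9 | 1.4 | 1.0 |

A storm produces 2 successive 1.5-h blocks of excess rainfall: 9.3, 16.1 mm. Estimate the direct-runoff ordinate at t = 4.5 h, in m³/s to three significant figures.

Q ≈ 9.99 m³/s

By discrete convolution, Q_j = Σ (P_i / 10 mm) · U_{j−i}.
At t = 4.5 h (j=3): Q = (9.3/10)·5.2 + (16.1/10)·3.2 = 9.99 m³/s.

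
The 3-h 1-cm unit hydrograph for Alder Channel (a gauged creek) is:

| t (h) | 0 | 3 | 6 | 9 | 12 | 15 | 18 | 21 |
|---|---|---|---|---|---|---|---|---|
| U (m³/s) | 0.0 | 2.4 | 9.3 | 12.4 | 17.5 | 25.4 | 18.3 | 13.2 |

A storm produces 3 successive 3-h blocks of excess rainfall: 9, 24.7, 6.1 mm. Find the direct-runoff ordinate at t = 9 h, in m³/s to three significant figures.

Q ≈ 35.6 m³/s

By discrete convolution, Q_j = Σ (P_i / 10 mm) · U_{j−i}.
At t = 9 h (j=3): Q = (9/10)·12.4 + (24.7/10)·9.3 + (6.1/10)·2.4 = 35.6 m³/s.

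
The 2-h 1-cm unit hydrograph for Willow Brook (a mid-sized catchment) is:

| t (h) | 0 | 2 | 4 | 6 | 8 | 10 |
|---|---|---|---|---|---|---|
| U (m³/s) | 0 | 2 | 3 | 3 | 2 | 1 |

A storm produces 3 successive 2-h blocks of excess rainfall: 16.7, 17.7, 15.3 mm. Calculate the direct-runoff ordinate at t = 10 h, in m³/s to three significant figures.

Q ≈ 9.80 m³/s

By discrete convolution, Q_j = Σ (P_i / 10 mm) · U_{j−i}.
At t = 10 h (j=5): Q = (16.7/10)·1 + (17.7/10)·2 + (15.3/10)·3 = 9.80 m³/s.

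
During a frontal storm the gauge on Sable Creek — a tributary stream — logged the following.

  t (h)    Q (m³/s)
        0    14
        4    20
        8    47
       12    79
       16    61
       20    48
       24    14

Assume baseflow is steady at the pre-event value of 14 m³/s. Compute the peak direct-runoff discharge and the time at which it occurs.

Q_p = 65.0 m³/s at t = 12 h

Subtracting baseflow gives direct-runoff ordinates: 0.0, 6.0, 33.0, 65.0, 47.0, 34.0, 0.0 m³/s.
The maximum is 65.0 m³/s, occurring at the reading for t = 12 h.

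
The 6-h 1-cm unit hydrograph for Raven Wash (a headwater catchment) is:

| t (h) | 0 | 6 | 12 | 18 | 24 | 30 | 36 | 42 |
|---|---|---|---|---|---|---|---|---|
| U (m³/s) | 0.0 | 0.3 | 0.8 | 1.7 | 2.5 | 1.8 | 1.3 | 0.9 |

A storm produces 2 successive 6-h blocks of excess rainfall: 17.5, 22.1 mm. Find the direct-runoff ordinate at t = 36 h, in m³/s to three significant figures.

By discrete convolution, Q_j = Σ (P_i / 10 mm) · U_{j−i}.
At t = 36 h (j=6): Q = (17.5/10)·1.3 + (22.1/10)·1.8 = 6.25 m³/s.

Q ≈ 6.25 m³/s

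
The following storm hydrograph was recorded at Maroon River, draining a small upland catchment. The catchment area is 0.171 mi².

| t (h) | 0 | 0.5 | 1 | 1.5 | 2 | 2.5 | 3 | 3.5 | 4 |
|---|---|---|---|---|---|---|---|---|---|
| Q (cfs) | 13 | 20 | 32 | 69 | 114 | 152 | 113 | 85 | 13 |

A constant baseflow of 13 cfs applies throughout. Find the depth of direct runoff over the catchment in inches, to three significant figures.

d ≈ 2.24 in

Direct runoff: 0.0, 7.0, 19.0, 56.0, 101.0, 139.0, 100.0, 72.0, 0.0 cfs; ΣQ_DR = 494.0 cfs.
V = ΣQ_DR · Δt = 494.0 × 1800 s = 8.892 × 10^5 ft³.
Over A = 0.171 mi², depth = V / A = 2.24 in.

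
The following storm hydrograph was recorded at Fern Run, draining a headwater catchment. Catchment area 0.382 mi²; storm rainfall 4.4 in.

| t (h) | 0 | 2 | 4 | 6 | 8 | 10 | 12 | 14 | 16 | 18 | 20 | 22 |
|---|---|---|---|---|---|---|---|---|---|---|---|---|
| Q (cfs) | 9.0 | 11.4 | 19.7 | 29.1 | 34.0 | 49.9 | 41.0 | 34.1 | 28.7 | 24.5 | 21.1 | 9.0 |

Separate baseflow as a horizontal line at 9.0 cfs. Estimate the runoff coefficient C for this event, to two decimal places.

ΣQ_DR = 203.5 cfs; V = ΣQ_DR·Δt = 1.465 × 10^6 ft³.
Runoff depth d = V / A = 1.651 in.
C = d / P = 1.651 / 4.4 = 0.38.

C ≈ 0.38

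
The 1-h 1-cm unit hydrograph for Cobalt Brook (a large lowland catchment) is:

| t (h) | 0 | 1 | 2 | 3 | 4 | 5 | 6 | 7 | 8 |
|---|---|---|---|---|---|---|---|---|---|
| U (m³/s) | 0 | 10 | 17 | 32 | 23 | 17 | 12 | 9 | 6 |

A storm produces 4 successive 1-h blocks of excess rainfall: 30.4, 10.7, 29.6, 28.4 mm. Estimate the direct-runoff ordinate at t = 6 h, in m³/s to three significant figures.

By discrete convolution, Q_j = Σ (P_i / 10 mm) · U_{j−i}.
At t = 6 h (j=6): Q = (30.4/10)·12 + (10.7/10)·17 + (29.6/10)·23 + (28.4/10)·32 = 214 m³/s.

Q ≈ 214 m³/s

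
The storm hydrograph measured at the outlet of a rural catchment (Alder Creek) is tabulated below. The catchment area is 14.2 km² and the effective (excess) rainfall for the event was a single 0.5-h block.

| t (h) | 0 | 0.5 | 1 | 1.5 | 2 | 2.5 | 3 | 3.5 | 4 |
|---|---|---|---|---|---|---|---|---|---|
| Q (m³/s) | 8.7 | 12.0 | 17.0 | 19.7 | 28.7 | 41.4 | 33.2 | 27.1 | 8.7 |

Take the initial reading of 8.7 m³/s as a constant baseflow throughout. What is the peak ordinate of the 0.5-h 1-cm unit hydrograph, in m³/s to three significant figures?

U_p ≈ 21.8 m³/s

Direct runoff: 0.0, 3.3, 8.3, 11.0, 20.0, 32.7, 24.5, 18.4, 0.0 m³/s; ΣQ_DR = 118.2 m³/s, peak = 32.7 m³/s.
Runoff depth d = ΣQ_DR·Δt / A = 118.2 × 1800 / (14.2 km²) = 14.98 mm.
The 1-cm UH is the DRH scaled by (10 mm)/d, so U_p = 32.7 × 10/14.98 = 21.8 m³/s.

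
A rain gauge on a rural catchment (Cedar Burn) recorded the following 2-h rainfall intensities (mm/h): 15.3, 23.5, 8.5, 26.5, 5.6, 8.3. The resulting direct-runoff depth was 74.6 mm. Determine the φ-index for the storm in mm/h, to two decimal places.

Only the 3 blocks with intensity above φ contribute runoff: 15.3, 23.5, 26.5 mm/h.
Σ(I−φ)·Δt = d  ⇒  (15.3+23.5+26.5 − 3φ)·2 = 74.6
φ = (65.30 − 74.6/2) / 3 = 9.33 mm/h.

φ ≈ 9.33 mm/h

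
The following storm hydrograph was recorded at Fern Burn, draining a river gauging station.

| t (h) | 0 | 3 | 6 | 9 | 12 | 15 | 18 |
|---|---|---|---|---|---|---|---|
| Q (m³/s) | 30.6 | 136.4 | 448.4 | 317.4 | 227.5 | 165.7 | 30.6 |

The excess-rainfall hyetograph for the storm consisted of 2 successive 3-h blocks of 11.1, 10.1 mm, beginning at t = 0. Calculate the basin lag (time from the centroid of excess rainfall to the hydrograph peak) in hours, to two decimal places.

Centroid of excess rainfall: t_c = Σ P_i·t̄_i / ΣP_i = 2.9292 h (block centres at 1.5, 4.5 h).
Hydrograph peak occurs at t = 6 h, so basin lag t_L = 6 − 2.9292 = 3.07 h.

t_L ≈ 3.07 h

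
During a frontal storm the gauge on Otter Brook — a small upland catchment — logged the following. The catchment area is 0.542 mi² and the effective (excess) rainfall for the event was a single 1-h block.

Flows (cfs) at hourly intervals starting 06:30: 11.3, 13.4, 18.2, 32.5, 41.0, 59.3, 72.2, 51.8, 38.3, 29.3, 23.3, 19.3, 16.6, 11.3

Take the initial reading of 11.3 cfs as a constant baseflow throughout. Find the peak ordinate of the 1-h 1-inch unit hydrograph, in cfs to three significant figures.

U_p ≈ 76.2 cfs

Direct runoff: 0.0, 2.1, 6.9, 21.2, 29.7, 48.0, 60.9, 40.5, 27.0, 18.0, 12.0, 8.0, 5.3, 0.0 cfs; ΣQ_DR = 279.6 cfs, peak = 60.9 cfs.
Runoff depth d = ΣQ_DR·Δt / A = 279.6 × 3600 / (0.542 mi²) = 0.7994 in.
The 1-inch UH is the DRH scaled by (1 in)/d, so U_p = 60.9 × 1/0.7994 = 76.2 cfs.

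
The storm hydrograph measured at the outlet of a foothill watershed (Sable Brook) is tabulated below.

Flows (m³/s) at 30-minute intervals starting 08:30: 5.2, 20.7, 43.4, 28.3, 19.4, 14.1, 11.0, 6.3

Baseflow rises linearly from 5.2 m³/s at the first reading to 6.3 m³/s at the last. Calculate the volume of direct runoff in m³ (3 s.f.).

Direct-runoff ordinates (Q − Q_b): 0.00, 15.34, 37.89, 22.63, 13.57, 8.11, 4.86, 0.00 m³/s.
ΣQ_DR = 102.4 m³/s.
With Δt = 0.5 h = 1800 s, V = ΣQ_DR · Δt = 102.4 × 1800 = 1.84 × 10^5 m³.

V ≈ 1.84 × 10^5 m³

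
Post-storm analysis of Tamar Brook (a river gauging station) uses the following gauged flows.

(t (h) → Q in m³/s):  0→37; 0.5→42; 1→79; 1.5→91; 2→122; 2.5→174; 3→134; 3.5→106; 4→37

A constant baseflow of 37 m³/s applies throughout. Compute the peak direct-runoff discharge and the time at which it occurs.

Q_p = 137.0 m³/s at t = 2.5 h

Subtracting baseflow gives direct-runoff ordinates: 0.0, 5.0, 42.0, 54.0, 85.0, 137.0, 97.0, 69.0, 0.0 m³/s.
The maximum is 137.0 m³/s, occurring at the reading for t = 2.5 h.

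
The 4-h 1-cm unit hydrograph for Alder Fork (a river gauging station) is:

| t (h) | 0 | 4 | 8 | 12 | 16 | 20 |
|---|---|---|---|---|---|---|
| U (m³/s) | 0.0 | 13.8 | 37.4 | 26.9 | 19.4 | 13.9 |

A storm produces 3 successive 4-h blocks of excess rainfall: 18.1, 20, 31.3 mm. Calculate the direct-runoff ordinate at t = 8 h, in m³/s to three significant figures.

By discrete convolution, Q_j = Σ (P_i / 10 mm) · U_{j−i}.
At t = 8 h (j=2): Q = (18.1/10)·37.4 + (20/10)·13.8 + (31.3/10)·0.0 = 95.3 m³/s.

Q ≈ 95.3 m³/s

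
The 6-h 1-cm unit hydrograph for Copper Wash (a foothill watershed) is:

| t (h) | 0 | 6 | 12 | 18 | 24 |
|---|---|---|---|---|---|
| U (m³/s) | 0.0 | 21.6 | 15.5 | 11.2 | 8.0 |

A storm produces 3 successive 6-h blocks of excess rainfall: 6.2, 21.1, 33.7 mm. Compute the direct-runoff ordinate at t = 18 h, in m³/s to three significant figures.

By discrete convolution, Q_j = Σ (P_i / 10 mm) · U_{j−i}.
At t = 18 h (j=3): Q = (6.2/10)·11.2 + (21.1/10)·15.5 + (33.7/10)·21.6 = 112 m³/s.

Q ≈ 112 m³/s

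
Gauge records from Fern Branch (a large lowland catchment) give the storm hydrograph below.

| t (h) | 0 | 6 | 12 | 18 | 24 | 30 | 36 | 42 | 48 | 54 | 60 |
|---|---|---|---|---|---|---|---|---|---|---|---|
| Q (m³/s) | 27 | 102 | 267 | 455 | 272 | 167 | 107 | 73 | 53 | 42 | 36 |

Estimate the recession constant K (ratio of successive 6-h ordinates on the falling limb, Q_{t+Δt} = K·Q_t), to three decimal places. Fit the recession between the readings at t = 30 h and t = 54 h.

K ≈ 0.708

Using the recession-limb readings at t = 30 h and t = 54 h: Q falls from 167 to 42 m³/s over 4 intervals.
K = (Q₂/Q₁)^(1/4) = (42/167)^(1/4) = 0.708.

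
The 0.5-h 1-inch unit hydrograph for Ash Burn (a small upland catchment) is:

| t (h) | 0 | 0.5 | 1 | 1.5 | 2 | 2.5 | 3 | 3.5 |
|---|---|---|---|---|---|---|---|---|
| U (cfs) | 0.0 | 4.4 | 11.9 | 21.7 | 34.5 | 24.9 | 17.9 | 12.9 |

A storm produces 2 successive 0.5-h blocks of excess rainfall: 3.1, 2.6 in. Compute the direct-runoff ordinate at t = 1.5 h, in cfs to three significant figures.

By discrete convolution, Q_j = Σ (P_i / 1 in) · U_{j−i}.
At t = 1.5 h (j=3): Q = (3.1/1)·21.7 + (2.6/1)·11.9 = 98.2 cfs.

Q ≈ 98.2 cfs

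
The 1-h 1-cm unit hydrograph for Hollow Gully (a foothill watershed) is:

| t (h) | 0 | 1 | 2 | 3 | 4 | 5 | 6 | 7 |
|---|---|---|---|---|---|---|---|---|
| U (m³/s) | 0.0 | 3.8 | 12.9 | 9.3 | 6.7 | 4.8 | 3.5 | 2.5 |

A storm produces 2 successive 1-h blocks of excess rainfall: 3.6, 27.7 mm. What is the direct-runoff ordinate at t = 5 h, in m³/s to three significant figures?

Q ≈ 20.3 m³/s

By discrete convolution, Q_j = Σ (P_i / 10 mm) · U_{j−i}.
At t = 5 h (j=5): Q = (3.6/10)·4.8 + (27.7/10)·6.7 = 20.3 m³/s.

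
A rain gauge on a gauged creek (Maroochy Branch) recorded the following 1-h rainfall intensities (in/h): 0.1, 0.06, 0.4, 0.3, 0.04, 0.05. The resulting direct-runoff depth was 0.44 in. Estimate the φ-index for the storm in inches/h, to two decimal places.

φ ≈ 0.13 in/h

Only the 2 blocks with intensity above φ contribute runoff: 0.4, 0.3 in/h.
Σ(I−φ)·Δt = d  ⇒  (0.4+0.3 − 2φ)·1 = 0.44
φ = (0.7000 − 0.44/1) / 2 = 0.13 in/h.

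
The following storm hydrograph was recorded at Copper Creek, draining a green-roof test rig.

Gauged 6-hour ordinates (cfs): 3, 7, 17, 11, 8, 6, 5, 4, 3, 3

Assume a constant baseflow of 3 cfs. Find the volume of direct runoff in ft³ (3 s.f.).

V ≈ 7.99 × 10^5 ft³

Direct-runoff ordinates (Q − Q_b): 0.0, 4.0, 14.0, 8.0, 5.0, 3.0, 2.0, 1.0, 0.0, 0.0 cfs.
ΣQ_DR = 37.00 cfs.
With Δt = 6 h = 21600 s, V = ΣQ_DR · Δt = 37.00 × 21600 = 7.99 × 10^5 ft³.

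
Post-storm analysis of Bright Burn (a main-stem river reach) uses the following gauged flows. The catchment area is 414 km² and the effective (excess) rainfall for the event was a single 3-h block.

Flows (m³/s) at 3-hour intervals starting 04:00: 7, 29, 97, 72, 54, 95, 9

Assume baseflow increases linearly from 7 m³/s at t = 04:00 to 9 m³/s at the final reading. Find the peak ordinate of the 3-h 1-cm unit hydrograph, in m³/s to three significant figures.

Direct runoff: 0.00, 21.67, 89.33, 64.00, 45.67, 86.33, 0.00 m³/s; ΣQ_DR = 307.0 m³/s, peak = 89.33 m³/s.
Runoff depth d = ΣQ_DR·Δt / A = 307.0 × 10800 / (414 km²) = 8.009 mm.
The 1-cm UH is the DRH scaled by (10 mm)/d, so U_p = 89.33 × 10/8.009 = 112 m³/s.

U_p ≈ 112 m³/s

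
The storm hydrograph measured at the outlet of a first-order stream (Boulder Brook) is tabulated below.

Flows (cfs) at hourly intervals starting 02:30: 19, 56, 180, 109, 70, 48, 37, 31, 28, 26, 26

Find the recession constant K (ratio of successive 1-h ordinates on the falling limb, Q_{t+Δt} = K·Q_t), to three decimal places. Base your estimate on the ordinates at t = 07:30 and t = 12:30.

K ≈ 0.885

Using the recession-limb readings at t = 07:30 and t = 12:30: Q falls from 48 to 26 cfs over 5 intervals.
K = (Q₂/Q₁)^(1/5) = (26/48)^(1/5) = 0.885.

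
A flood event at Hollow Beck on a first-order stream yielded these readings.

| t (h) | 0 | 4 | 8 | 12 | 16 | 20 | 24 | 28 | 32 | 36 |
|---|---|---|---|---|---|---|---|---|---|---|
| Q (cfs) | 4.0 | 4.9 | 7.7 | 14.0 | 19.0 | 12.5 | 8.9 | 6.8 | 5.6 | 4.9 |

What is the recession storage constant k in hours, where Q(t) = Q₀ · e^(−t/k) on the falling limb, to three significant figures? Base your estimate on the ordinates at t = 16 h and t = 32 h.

On the falling limb, Q drops from 19.0 to 5.6 cfs between t = 16 h and t = 32 h (Δt = 16 h).
k = −Δt / ln(Q₂/Q₁) = −16 / ln(5.6/19.0) = 13.1 h.

k ≈ 13.1 h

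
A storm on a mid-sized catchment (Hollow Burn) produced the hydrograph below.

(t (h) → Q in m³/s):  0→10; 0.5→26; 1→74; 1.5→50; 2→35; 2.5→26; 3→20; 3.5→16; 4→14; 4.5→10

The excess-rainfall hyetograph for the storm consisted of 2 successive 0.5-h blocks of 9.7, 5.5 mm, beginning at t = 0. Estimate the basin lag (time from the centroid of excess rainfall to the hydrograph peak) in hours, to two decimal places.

Centroid of excess rainfall: t_c = Σ P_i·t̄_i / ΣP_i = 0.4309 h (block centres at 0.25, 0.75 h).
Hydrograph peak occurs at t = 1 h, so basin lag t_L = 1 − 0.4309 = 0.57 h.

t_L ≈ 0.57 h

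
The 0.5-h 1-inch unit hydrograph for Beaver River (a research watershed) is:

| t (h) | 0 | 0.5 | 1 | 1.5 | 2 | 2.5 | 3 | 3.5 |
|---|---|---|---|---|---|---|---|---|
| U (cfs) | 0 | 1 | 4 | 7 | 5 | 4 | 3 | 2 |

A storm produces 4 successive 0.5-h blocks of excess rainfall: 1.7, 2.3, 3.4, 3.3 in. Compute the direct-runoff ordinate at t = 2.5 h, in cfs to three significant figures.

By discrete convolution, Q_j = Σ (P_i / 1 in) · U_{j−i}.
At t = 2.5 h (j=5): Q = (1.7/1)·4 + (2.3/1)·5 + (3.4/1)·7 + (3.3/1)·4 = 55.3 cfs.

Q ≈ 55.3 cfs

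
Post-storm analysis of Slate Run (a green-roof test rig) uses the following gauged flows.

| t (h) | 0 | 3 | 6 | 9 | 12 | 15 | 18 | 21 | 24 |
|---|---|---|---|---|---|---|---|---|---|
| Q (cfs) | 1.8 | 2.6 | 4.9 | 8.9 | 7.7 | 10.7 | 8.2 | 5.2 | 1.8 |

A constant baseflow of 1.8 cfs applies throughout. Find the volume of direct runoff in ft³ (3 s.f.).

V ≈ 3.84 × 10^5 ft³

Direct-runoff ordinates (Q − Q_b): 0.0, 0.8, 3.1, 7.1, 5.9, 8.9, 6.4, 3.4, 0.0 cfs.
ΣQ_DR = 35.60 cfs.
With Δt = 3 h = 10800 s, V = ΣQ_DR · Δt = 35.60 × 10800 = 3.84 × 10^5 ft³.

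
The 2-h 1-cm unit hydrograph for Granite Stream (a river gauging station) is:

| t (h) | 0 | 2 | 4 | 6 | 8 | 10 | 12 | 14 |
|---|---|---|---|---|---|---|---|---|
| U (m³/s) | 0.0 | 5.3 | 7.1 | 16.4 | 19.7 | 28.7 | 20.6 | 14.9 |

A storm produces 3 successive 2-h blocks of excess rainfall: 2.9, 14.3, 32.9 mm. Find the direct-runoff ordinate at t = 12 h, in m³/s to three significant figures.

By discrete convolution, Q_j = Σ (P_i / 10 mm) · U_{j−i}.
At t = 12 h (j=6): Q = (2.9/10)·20.6 + (14.3/10)·28.7 + (32.9/10)·19.7 = 112 m³/s.

Q ≈ 112 m³/s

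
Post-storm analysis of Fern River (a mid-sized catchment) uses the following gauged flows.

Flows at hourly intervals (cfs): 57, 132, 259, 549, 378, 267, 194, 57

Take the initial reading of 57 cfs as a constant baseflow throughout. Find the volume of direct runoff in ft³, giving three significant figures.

V ≈ 5.17 × 10^6 ft³

Direct-runoff ordinates (Q − Q_b): 0.0, 75.0, 202.0, 492.0, 321.0, 210.0, 137.0, 0.0 cfs.
ΣQ_DR = 1437 cfs.
With Δt = 1 h = 3600 s, V = ΣQ_DR · Δt = 1437 × 3600 = 5.17 × 10^6 ft³.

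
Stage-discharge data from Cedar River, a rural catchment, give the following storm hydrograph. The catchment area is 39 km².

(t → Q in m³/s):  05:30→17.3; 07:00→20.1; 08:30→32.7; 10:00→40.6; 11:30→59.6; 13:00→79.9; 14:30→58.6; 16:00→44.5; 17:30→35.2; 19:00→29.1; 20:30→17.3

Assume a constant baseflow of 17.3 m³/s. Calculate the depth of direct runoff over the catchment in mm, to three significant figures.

Direct runoff: 0.0, 2.8, 15.4, 23.3, 42.3, 62.6, 41.3, 27.2, 17.9, 11.8, 0.0 m³/s; ΣQ_DR = 244.6 m³/s.
V = ΣQ_DR · Δt = 244.6 × 5400 s = 1.321 × 10^6 m³.
Over A = 39 km², depth = V / A = 33.9 mm.

d ≈ 33.9 mm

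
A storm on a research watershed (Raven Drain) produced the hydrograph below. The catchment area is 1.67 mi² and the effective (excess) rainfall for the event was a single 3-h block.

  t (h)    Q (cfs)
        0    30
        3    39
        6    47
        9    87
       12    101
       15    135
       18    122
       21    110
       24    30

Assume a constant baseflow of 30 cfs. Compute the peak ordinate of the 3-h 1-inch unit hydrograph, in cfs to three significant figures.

U_p ≈ 87.5 cfs

Direct runoff: 0.0, 9.0, 17.0, 57.0, 71.0, 105.0, 92.0, 80.0, 0.0 cfs; ΣQ_DR = 431.0 cfs, peak = 105.0 cfs.
Runoff depth d = ΣQ_DR·Δt / A = 431.0 × 10800 / (1.67 mi²) = 1.200 in.
The 1-inch UH is the DRH scaled by (1 in)/d, so U_p = 105.0 × 1/1.200 = 87.5 cfs.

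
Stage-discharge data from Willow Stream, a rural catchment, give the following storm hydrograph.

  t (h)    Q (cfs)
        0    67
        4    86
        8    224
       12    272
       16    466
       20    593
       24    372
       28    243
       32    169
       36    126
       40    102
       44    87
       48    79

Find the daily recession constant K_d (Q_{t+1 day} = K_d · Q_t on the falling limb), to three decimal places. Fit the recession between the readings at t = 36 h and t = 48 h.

K_d ≈ 0.393

Between t = 36 h and t = 48 h the flow falls from 126 to 79 cfs over 3×4 h = 12 h.
Per-interval ratio K = (79/126)^(1/3) = 0.8559; K_d = K^(24/4) = 0.393.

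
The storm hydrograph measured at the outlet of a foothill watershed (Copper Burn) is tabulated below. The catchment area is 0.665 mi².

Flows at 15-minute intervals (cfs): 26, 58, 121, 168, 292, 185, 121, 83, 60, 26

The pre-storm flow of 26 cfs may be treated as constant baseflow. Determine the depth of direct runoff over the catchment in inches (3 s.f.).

Direct runoff: 0.0, 32.0, 95.0, 142.0, 266.0, 159.0, 95.0, 57.0, 34.0, 0.0 cfs; ΣQ_DR = 880.0 cfs.
V = ΣQ_DR · Δt = 880.0 × 900 s = 7.920 × 10^5 ft³.
Over A = 0.665 mi², depth = V / A = 0.513 in.

d ≈ 0.513 in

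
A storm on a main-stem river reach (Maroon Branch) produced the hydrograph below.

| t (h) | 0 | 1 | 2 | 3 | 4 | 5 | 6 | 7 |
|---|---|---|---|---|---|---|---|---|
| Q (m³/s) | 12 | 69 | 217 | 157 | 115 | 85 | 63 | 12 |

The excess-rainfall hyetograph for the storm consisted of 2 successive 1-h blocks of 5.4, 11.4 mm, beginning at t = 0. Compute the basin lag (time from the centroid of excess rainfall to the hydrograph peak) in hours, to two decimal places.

t_L ≈ 0.82 h

Centroid of excess rainfall: t_c = Σ P_i·t̄_i / ΣP_i = 1.1786 h (block centres at 0.5, 1.5 h).
Hydrograph peak occurs at t = 2 h, so basin lag t_L = 2 − 1.1786 = 0.82 h.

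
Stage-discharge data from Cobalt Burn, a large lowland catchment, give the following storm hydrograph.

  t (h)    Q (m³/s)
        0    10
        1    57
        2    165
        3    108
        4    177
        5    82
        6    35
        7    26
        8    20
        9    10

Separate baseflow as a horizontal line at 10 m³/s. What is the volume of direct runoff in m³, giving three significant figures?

Direct-runoff ordinates (Q − Q_b): 0.0, 47.0, 155.0, 98.0, 167.0, 72.0, 25.0, 16.0, 10.0, 0.0 m³/s.
ΣQ_DR = 590.0 m³/s.
With Δt = 1 h = 3600 s, V = ΣQ_DR · Δt = 590.0 × 3600 = 2.12 × 10^6 m³.

V ≈ 2.12 × 10^6 m³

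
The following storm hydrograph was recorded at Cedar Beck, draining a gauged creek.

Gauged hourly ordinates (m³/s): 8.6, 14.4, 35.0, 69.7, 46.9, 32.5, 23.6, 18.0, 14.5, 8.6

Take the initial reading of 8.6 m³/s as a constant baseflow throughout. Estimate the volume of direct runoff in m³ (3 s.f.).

V ≈ 6.69 × 10^5 m³

Direct-runoff ordinates (Q − Q_b): 0.0, 5.8, 26.4, 61.1, 38.3, 23.9, 15.0, 9.4, 5.9, 0.0 m³/s.
ΣQ_DR = 185.8 m³/s.
With Δt = 1 h = 3600 s, V = ΣQ_DR · Δt = 185.8 × 3600 = 6.69 × 10^5 m³.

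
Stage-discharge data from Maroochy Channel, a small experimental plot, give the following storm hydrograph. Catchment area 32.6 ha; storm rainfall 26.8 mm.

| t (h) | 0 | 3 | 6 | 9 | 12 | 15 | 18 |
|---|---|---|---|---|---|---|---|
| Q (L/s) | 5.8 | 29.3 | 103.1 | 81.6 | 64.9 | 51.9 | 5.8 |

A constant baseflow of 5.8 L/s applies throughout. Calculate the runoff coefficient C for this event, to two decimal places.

ΣQ_DR = 301.8 L/s; V = ΣQ_DR·Δt = 3.259 × 10^6 L.
Runoff depth d = V / A = 9.998 mm.
C = d / P = 9.998 / 26.8 = 0.37.

C ≈ 0.37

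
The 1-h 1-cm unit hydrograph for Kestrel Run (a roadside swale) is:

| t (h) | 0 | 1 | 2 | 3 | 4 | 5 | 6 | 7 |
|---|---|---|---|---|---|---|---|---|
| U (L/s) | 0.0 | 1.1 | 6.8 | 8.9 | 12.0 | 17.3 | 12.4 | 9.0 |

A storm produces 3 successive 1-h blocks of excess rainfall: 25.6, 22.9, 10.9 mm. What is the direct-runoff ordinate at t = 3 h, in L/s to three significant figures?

By discrete convolution, Q_j = Σ (P_i / 10 mm) · U_{j−i}.
At t = 3 h (j=3): Q = (25.6/10)·8.9 + (22.9/10)·6.8 + (10.9/10)·1.1 = 39.6 L/s.

Q ≈ 39.6 L/s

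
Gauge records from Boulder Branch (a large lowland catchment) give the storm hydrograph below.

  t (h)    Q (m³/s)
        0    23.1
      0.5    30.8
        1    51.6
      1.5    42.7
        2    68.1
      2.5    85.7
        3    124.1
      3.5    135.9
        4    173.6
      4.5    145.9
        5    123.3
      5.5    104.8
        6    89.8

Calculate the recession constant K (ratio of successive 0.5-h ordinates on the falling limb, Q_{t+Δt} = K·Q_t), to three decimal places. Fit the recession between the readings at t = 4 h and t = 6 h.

K ≈ 0.848

Using the recession-limb readings at t = 4 h and t = 6 h: Q falls from 173.6 to 89.8 m³/s over 4 intervals.
K = (Q₂/Q₁)^(1/4) = (89.8/173.6)^(1/4) = 0.848.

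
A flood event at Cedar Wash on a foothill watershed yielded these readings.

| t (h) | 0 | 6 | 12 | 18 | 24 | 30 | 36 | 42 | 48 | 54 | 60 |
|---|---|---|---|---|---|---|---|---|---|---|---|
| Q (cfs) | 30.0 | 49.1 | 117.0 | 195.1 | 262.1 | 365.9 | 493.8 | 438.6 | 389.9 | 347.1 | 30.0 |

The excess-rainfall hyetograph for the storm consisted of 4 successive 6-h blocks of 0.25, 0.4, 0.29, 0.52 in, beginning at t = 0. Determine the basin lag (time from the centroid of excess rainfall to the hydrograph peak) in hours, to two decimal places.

Centroid of excess rainfall: t_c = Σ P_i·t̄_i / ΣP_i = 13.4384 h (block centres at 3, 9, 15, 21 h).
Hydrograph peak occurs at t = 36 h, so basin lag t_L = 36 − 13.4384 = 22.56 h.

t_L ≈ 22.56 h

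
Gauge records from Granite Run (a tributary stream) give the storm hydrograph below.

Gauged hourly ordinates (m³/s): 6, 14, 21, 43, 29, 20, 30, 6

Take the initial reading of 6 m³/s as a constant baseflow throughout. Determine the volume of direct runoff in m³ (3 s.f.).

V ≈ 4.36 × 10^5 m³

Direct-runoff ordinates (Q − Q_b): 0.0, 8.0, 15.0, 37.0, 23.0, 14.0, 24.0, 0.0 m³/s.
ΣQ_DR = 121.0 m³/s.
With Δt = 1 h = 3600 s, V = ΣQ_DR · Δt = 121.0 × 3600 = 4.36 × 10^5 m³.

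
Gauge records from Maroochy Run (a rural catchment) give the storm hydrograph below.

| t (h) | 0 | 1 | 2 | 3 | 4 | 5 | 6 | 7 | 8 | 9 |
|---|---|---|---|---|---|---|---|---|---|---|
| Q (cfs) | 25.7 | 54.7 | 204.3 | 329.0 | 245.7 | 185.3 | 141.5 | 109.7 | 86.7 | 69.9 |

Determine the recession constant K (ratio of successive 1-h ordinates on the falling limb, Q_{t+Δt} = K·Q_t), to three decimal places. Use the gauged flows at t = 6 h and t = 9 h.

Using the recession-limb readings at t = 6 h and t = 9 h: Q falls from 141.5 to 69.9 cfs over 3 intervals.
K = (Q₂/Q₁)^(1/3) = (69.9/141.5)^(1/3) = 0.791.

K ≈ 0.791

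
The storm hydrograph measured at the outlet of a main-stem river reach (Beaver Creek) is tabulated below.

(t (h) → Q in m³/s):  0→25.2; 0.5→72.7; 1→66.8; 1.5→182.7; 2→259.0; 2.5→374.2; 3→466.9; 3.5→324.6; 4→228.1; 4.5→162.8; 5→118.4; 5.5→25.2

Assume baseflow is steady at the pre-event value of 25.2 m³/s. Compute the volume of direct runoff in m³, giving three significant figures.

Direct-runoff ordinates (Q − Q_b): 0.0, 47.5, 41.6, 157.5, 233.8, 349.0, 441.7, 299.4, 202.9, 137.6, 93.2, 0.0 m³/s.
ΣQ_DR = 2004 m³/s.
With Δt = 0.5 h = 1800 s, V = ΣQ_DR · Δt = 2004 × 1800 = 3.61 × 10^6 m³.

V ≈ 3.61 × 10^6 m³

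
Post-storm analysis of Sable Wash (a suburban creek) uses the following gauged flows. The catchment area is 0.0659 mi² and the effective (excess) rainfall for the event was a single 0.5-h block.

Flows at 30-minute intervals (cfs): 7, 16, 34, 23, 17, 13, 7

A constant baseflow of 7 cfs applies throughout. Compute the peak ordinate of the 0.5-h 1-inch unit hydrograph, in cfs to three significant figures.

U_p ≈ 33.8 cfs

Direct runoff: 0.0, 9.0, 27.0, 16.0, 10.0, 6.0, 0.0 cfs; ΣQ_DR = 68.00 cfs, peak = 27.0 cfs.
Runoff depth d = ΣQ_DR·Δt / A = 68.00 × 1800 / (0.0659 mi²) = 0.7995 in.
The 1-inch UH is the DRH scaled by (1 in)/d, so U_p = 27.0 × 1/0.7995 = 33.8 cfs.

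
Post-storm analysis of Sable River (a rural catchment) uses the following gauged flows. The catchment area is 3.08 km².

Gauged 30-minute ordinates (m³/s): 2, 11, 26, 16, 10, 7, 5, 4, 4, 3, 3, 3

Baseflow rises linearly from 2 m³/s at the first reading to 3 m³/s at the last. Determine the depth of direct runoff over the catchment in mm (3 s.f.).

d ≈ 37.4 mm

Direct runoff: 0.00, 8.91, 23.82, 13.73, 7.64, 4.55, 2.45, 1.36, 1.27, 0.18, 0.09, 0.00 m³/s; ΣQ_DR = 64.00 m³/s.
V = ΣQ_DR · Δt = 64.00 × 1800 s = 1.152 × 10^5 m³.
Over A = 3.08 km², depth = V / A = 37.4 mm.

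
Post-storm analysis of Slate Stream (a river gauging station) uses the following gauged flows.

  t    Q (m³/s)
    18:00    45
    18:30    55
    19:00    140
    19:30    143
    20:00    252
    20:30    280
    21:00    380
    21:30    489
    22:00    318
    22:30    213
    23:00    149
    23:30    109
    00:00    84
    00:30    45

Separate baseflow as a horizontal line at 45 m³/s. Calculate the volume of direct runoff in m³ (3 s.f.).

V ≈ 3.73 × 10^6 m³

Direct-runoff ordinates (Q − Q_b): 0.0, 10.0, 95.0, 98.0, 207.0, 235.0, 335.0, 444.0, 273.0, 168.0, 104.0, 64.0, 39.0, 0.0 m³/s.
ΣQ_DR = 2072 m³/s.
With Δt = 0.5 h = 1800 s, V = ΣQ_DR · Δt = 2072 × 1800 = 3.73 × 10^6 m³.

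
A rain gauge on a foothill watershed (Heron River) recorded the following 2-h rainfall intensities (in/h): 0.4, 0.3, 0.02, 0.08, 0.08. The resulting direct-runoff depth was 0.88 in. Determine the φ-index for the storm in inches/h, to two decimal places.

Only the 2 blocks with intensity above φ contribute runoff: 0.4, 0.3 in/h.
Σ(I−φ)·Δt = d  ⇒  (0.4+0.3 − 2φ)·2 = 0.88
φ = (0.7000 − 0.88/2) / 2 = 0.13 in/h.

φ ≈ 0.13 in/h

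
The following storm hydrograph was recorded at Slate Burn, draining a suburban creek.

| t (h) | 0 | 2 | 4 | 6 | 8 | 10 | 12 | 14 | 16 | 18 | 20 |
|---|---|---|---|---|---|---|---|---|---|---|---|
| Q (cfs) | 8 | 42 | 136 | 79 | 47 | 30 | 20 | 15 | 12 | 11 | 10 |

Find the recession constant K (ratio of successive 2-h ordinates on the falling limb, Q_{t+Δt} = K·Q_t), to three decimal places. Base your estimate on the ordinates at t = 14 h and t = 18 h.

K ≈ 0.856

Using the recession-limb readings at t = 14 h and t = 18 h: Q falls from 15 to 11 cfs over 2 intervals.
K = (Q₂/Q₁)^(1/2) = (11/15)^(1/2) = 0.856.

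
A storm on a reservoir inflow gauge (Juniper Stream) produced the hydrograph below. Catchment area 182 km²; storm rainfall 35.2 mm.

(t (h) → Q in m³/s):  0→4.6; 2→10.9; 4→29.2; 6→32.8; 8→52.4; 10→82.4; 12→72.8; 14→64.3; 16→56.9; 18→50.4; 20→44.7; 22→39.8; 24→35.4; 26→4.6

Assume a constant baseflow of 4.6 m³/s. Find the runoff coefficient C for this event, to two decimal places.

ΣQ_DR = 516.8 m³/s; V = ΣQ_DR·Δt = 3.721 × 10^6 m³.
Runoff depth d = V / A = 20.44 mm.
C = d / P = 20.44 / 35.2 = 0.58.

C ≈ 0.58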